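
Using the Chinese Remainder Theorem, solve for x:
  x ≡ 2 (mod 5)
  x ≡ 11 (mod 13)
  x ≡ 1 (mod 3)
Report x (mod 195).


Moduli 5, 13, 3 are pairwise coprime; by CRT there is a unique solution modulo M = 5 · 13 · 3 = 195.
Solve pairwise, accumulating the modulus:
  Start with x ≡ 2 (mod 5).
  Combine with x ≡ 11 (mod 13): since gcd(5, 13) = 1, we get a unique residue mod 65.
    Write x = 2 + 5·t and substitute into x ≡ 11 (mod 13): 5·t ≡ 11 − 2 = 9 (mod 13).
    The inverse of 5 mod 13 is 8 (since 5·8 = 40 = 3·13 + 1), so t ≡ 8·9 = 72 ≡ 7 (mod 13).
    Then x = 2 + 5·7 = 37, valid modulo lcm(5, 13) = 65: x ≡ 37 (mod 65).
  Combine with x ≡ 1 (mod 3): since gcd(65, 3) = 1, we get a unique residue mod 195.
    Write x = 37 + 65·t and substitute into x ≡ 1 (mod 3): 65·t ≡ 1 − 37 = -36 (mod 3).
    Reduce coefficients mod 3: 2·t ≡ 0 (mod 3).
    The inverse of 2 mod 3 is 2 (since 2·2 = 4 = 1·3 + 1), so t ≡ 2·0 = 0 ≡ 0 (mod 3).
    Then x = 37 + 65·0 = 37, valid modulo lcm(65, 3) = 195: x ≡ 37 (mod 195).
Verify: 37 mod 5 = 2 ✓, 37 mod 13 = 11 ✓, 37 mod 3 = 1 ✓.

x ≡ 37 (mod 195).


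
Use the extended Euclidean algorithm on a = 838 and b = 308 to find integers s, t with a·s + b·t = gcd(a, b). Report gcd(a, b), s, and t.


Euclidean algorithm on (838, 308) — divide until remainder is 0:
  838 = 2 · 308 + 222
  308 = 1 · 222 + 86
  222 = 2 · 86 + 50
  86 = 1 · 50 + 36
  50 = 1 · 36 + 14
  36 = 2 · 14 + 8
  14 = 1 · 8 + 6
  8 = 1 · 6 + 2
  6 = 3 · 2 + 0
gcd(838, 308) = 2.
Track Bezout coefficients alongside the remainders: start with r₀ = 838 = a·1 + b·0 (s = 1, t = 0) and r₁ = 308 = a·0 + b·1 (s = 0, t = 1); each new remainder r_{k+1} = r_{k-1} − q_k·r_k inherits s_{k+1} = s_{k-1} − q_k·s_k, t_{k+1} = t_{k-1} − q_k·t_k, so r_k = a·s_k + b·t_k at every step:
  q = 2: r = 222, s = 1 − 2·0 = 1, t = 0 − 2·1 = -2  (check: 838·1 + 308·(-2) = 222)
  q = 1: r = 86, s = 0 − 1·1 = -1, t = 1 − 1·(-2) = 3  (check: 838·(-1) + 308·3 = 86)
  q = 2: r = 50, s = 1 − 2·(-1) = 3, t = -2 − 2·3 = -8  (check: 838·3 + 308·(-8) = 50)
  q = 1: r = 36, s = -1 − 1·3 = -4, t = 3 − 1·(-8) = 11  (check: 838·(-4) + 308·11 = 36)
  q = 1: r = 14, s = 3 − 1·(-4) = 7, t = -8 − 1·11 = -19  (check: 838·7 + 308·(-19) = 14)
  q = 2: r = 8, s = -4 − 2·7 = -18, t = 11 − 2·(-19) = 49  (check: 838·(-18) + 308·49 = 8)
  q = 1: r = 6, s = 7 − 1·(-18) = 25, t = -19 − 1·49 = -68  (check: 838·25 + 308·(-68) = 6)
  q = 1: r = 2, s = -18 − 1·25 = -43, t = 49 − 1·(-68) = 117  (check: 838·(-43) + 308·117 = 2)
The row with r = 2 (the gcd) gives the Bezout coefficients s = -43, t = 117.
Result: 838 · (-43) + 308 · (117) = 2.

gcd(838, 308) = 2; s = -43, t = 117 (check: 838·(-43) + 308·117 = 2).


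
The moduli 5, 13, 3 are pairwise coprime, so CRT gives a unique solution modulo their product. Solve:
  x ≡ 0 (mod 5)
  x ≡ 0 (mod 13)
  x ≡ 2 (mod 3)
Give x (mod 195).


Moduli 5, 13, 3 are pairwise coprime; by CRT there is a unique solution modulo M = 5 · 13 · 3 = 195.
Solve pairwise, accumulating the modulus:
  Start with x ≡ 0 (mod 5).
  Combine with x ≡ 0 (mod 13): since gcd(5, 13) = 1, we get a unique residue mod 65.
    Write x = 0 + 5·t and substitute into x ≡ 0 (mod 13): 5·t ≡ 0 − 0 = 0 (mod 13).
    The inverse of 5 mod 13 is 8 (since 5·8 = 40 = 3·13 + 1), so t ≡ 8·0 = 0 ≡ 0 (mod 13).
    Then x = 0 + 5·0 = 0, valid modulo lcm(5, 13) = 65: x ≡ 0 (mod 65).
  Combine with x ≡ 2 (mod 3): since gcd(65, 3) = 1, we get a unique residue mod 195.
    Write x = 0 + 65·t and substitute into x ≡ 2 (mod 3): 65·t ≡ 2 − 0 = 2 (mod 3).
    Reduce coefficients mod 3: 2·t ≡ 2 (mod 3).
    The inverse of 2 mod 3 is 2 (since 2·2 = 4 = 1·3 + 1), so t ≡ 2·2 = 4 ≡ 1 (mod 3).
    Then x = 0 + 65·1 = 65, valid modulo lcm(65, 3) = 195: x ≡ 65 (mod 195).
Verify: 65 mod 5 = 0 ✓, 65 mod 13 = 0 ✓, 65 mod 3 = 2 ✓.

x ≡ 65 (mod 195).


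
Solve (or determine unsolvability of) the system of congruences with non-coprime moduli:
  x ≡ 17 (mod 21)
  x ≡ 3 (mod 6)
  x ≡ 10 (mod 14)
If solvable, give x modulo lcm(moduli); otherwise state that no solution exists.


Moduli 21, 6, 14 are not pairwise coprime, so CRT works modulo lcm(m_i) when all pairwise compatibility conditions hold.
Pairwise compatibility: gcd(m_i, m_j) must divide a_i - a_j for every pair.
Merge one congruence at a time:
  Start: x ≡ 17 (mod 21).
  Combine with x ≡ 3 (mod 6): gcd(21, 6) = 3, and 3 - 17 = -14 is NOT divisible by 3.
    ⇒ system is inconsistent (no integer solution).

No solution (the system is inconsistent).


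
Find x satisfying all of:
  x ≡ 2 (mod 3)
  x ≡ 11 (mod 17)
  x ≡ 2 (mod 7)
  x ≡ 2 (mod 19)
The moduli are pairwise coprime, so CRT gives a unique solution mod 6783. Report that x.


Product of moduli M = 3 · 17 · 7 · 19 = 6783.
Merge one congruence at a time:
  Start: x ≡ 2 (mod 3).
  Combine with x ≡ 11 (mod 17); new modulus lcm = 51.
    Write x = 2 + 3·t and substitute into x ≡ 11 (mod 17): 3·t ≡ 11 − 2 = 9 (mod 17).
    The inverse of 3 mod 17 is 6 (since 3·6 = 18 = 1·17 + 1), so t ≡ 6·9 = 54 ≡ 3 (mod 17).
    Then x = 2 + 3·3 = 11, valid modulo lcm(3, 17) = 51: x ≡ 11 (mod 51).
  Combine with x ≡ 2 (mod 7); new modulus lcm = 357.
    Write x = 11 + 51·t and substitute into x ≡ 2 (mod 7): 51·t ≡ 2 − 11 = -9 (mod 7).
    Reduce coefficients mod 7: 2·t ≡ 5 (mod 7).
    The inverse of 2 mod 7 is 4 (since 2·4 = 8 = 1·7 + 1), so t ≡ 4·5 = 20 ≡ 6 (mod 7).
    Then x = 11 + 51·6 = 317, valid modulo lcm(51, 7) = 357: x ≡ 317 (mod 357).
  Combine with x ≡ 2 (mod 19); new modulus lcm = 6783.
    Write x = 317 + 357·t and substitute into x ≡ 2 (mod 19): 357·t ≡ 2 − 317 = -315 (mod 19).
    Reduce coefficients mod 19: 15·t ≡ 8 (mod 19).
    The inverse of 15 mod 19 is 14 (since 15·14 = 210 = 11·19 + 1), so t ≡ 14·8 = 112 ≡ 17 (mod 19).
    Then x = 317 + 357·17 = 6386, valid modulo lcm(357, 19) = 6783: x ≡ 6386 (mod 6783).
Verify against each original: 6386 mod 3 = 2, 6386 mod 17 = 11, 6386 mod 7 = 2, 6386 mod 19 = 2.

x ≡ 6386 (mod 6783).


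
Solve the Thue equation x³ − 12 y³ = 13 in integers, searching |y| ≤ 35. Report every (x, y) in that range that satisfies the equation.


The equation is x³ - 12y³ = 13. For fixed y, x³ = 12·y³ + 13, so a solution requires the RHS to be a perfect cube.
Strategy: iterate y from -35 to 35, compute RHS = 12·y³ + 13, and check whether it is a (positive or negative) perfect cube.
Check small values of y:
  y = 0: RHS = 13 is not a perfect cube.
  y = 1: RHS = 25 is not a perfect cube.
  y = -1: RHS = 1 = (1)³ ⇒ x = 1 works.
  y = 2: RHS = 109 is not a perfect cube.
  y = -2: RHS = -83 is not a perfect cube.
  y = 3: RHS = 337 is not a perfect cube.
  y = -3: RHS = -311 is not a perfect cube.
Continuing the search up to |y| = 35 finds no further solutions beyond those listed.
Collected solutions: (1, -1).

Solutions (with |y| ≤ 35): (1, -1).


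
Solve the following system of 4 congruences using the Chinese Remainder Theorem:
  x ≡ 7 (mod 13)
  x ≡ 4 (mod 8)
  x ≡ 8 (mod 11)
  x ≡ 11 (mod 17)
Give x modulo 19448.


Product of moduli M = 13 · 8 · 11 · 17 = 19448.
Merge one congruence at a time:
  Start: x ≡ 7 (mod 13).
  Combine with x ≡ 4 (mod 8); new modulus lcm = 104.
    Write x = 7 + 13·t and substitute into x ≡ 4 (mod 8): 13·t ≡ 4 − 7 = -3 (mod 8).
    Reduce coefficients mod 8: 5·t ≡ 5 (mod 8).
    The inverse of 5 mod 8 is 5 (since 5·5 = 25 = 3·8 + 1), so t ≡ 5·5 = 25 ≡ 1 (mod 8).
    Then x = 7 + 13·1 = 20, valid modulo lcm(13, 8) = 104: x ≡ 20 (mod 104).
  Combine with x ≡ 8 (mod 11); new modulus lcm = 1144.
    Write x = 20 + 104·t and substitute into x ≡ 8 (mod 11): 104·t ≡ 8 − 20 = -12 (mod 11).
    Reduce coefficients mod 11: 5·t ≡ 10 (mod 11).
    The inverse of 5 mod 11 is 9 (since 5·9 = 45 = 4·11 + 1), so t ≡ 9·10 = 90 ≡ 2 (mod 11).
    Then x = 20 + 104·2 = 228, valid modulo lcm(104, 11) = 1144: x ≡ 228 (mod 1144).
  Combine with x ≡ 11 (mod 17); new modulus lcm = 19448.
    Write x = 228 + 1144·t and substitute into x ≡ 11 (mod 17): 1144·t ≡ 11 − 228 = -217 (mod 17).
    Reduce coefficients mod 17: 5·t ≡ 4 (mod 17).
    The inverse of 5 mod 17 is 7 (since 5·7 = 35 = 2·17 + 1), so t ≡ 7·4 = 28 ≡ 11 (mod 17).
    Then x = 228 + 1144·11 = 12812, valid modulo lcm(1144, 17) = 19448: x ≡ 12812 (mod 19448).
Verify against each original: 12812 mod 13 = 7, 12812 mod 8 = 4, 12812 mod 11 = 8, 12812 mod 17 = 11.

x ≡ 12812 (mod 19448).


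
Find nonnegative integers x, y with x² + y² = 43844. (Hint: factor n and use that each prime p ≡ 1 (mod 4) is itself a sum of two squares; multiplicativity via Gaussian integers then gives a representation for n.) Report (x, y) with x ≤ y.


Step 1: Factor n = 43844 = 2^2 · 97 · 113.
Step 2: Check the mod-4 condition on each prime factor: 2 = 2 (special); 97 ≡ 1 (mod 4), exponent 1; 113 ≡ 1 (mod 4), exponent 1.
All primes ≡ 3 (mod 4) appear to even exponent (or don't appear), so by the two-squares theorem n IS expressible as a sum of two squares.
Step 3: Build a representation. Group n = k² · m with k = 2 and m = 97 · 113 = 10961 (a product of primes ≡ 1 (mod 4)); a representation of m scales to one of n via (k·x)² + (k·y)² = k²(x² + y²). Each prime p ≡ 1 (mod 4) is itself a sum of two squares; find a² by testing p − a² for a perfect square:
  97: 97 − 1² = 96, 97 − 2² = 93, 97 − 3² = 88, 97 − 4² = 81 = 9² ⇒ 97 = 4² + 9².
  113: 113 − 1² = 112, 113 − 2² = 109, 113 − 3² = 104, 113 − 4² = 97, 113 − 5² = 88, 113 − 6² = 77, 113 − 7² = 64 = 8² ⇒ 113 = 7² + 8².
  Combine using the Brahmagupta–Fibonacci identity (a² + b²)(c² + d²) = (ac − bd)² + (ad + bc)² = (ac + bd)² + (ad − bc)²:
  97 · 113 = 10961: from (4² + 9²)(7² + 8²), take (4·7 − 9·8, 4·8 + 9·7) = (28 − 72, 32 + 63) = (-44, 95); dropping signs (only squares matter) gives (44, 95); check 44² + 95² = 1936 + 9025 = 10961 ✓.
  Scale by k = 2: (2·44, 2·95) = (88, 190).
Step 4: Order so x ≤ y and verify: 88² + 190² = 7744 + 36100 = 43844 = n. ✓

n = 43844 = 88² + 190² (one valid representation with x ≤ y).


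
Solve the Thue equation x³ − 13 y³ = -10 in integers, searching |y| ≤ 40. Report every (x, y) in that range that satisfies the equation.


The equation is x³ - 13y³ = -10. For fixed y, x³ = 13·y³ − 10, so a solution requires the RHS to be a perfect cube.
Strategy: iterate y from -40 to 40, compute RHS = 13·y³ − 10, and check whether it is a (positive or negative) perfect cube.
Check small values of y:
  y = 0: RHS = -10 is not a perfect cube.
  y = 1: RHS = 3 is not a perfect cube.
  y = -1: RHS = -23 is not a perfect cube.
  y = 2: RHS = 94 is not a perfect cube.
  y = -2: RHS = -114 is not a perfect cube.
  y = 3: RHS = 341 is not a perfect cube.
  y = -3: RHS = -361 is not a perfect cube.
Continuing the search up to |y| = 40 finds no solutions either.
No (x, y) in the scanned range satisfies the equation.

No integer solutions with |y| ≤ 40.


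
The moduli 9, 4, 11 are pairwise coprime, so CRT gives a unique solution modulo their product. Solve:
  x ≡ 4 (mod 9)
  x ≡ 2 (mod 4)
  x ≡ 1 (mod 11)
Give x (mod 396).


Moduli 9, 4, 11 are pairwise coprime; by CRT there is a unique solution modulo M = 9 · 4 · 11 = 396.
Solve pairwise, accumulating the modulus:
  Start with x ≡ 4 (mod 9).
  Combine with x ≡ 2 (mod 4): since gcd(9, 4) = 1, we get a unique residue mod 36.
    Write x = 4 + 9·t and substitute into x ≡ 2 (mod 4): 9·t ≡ 2 − 4 = -2 (mod 4).
    Reduce coefficients mod 4: 1·t ≡ 2 (mod 4).
    So t ≡ 2 (mod 4).
    Then x = 4 + 9·2 = 22, valid modulo lcm(9, 4) = 36: x ≡ 22 (mod 36).
  Combine with x ≡ 1 (mod 11): since gcd(36, 11) = 1, we get a unique residue mod 396.
    Write x = 22 + 36·t and substitute into x ≡ 1 (mod 11): 36·t ≡ 1 − 22 = -21 (mod 11).
    Reduce coefficients mod 11: 3·t ≡ 1 (mod 11).
    The inverse of 3 mod 11 is 4 (since 3·4 = 12 = 1·11 + 1), so t ≡ 4·1 = 4 ≡ 4 (mod 11).
    Then x = 22 + 36·4 = 166, valid modulo lcm(36, 11) = 396: x ≡ 166 (mod 396).
Verify: 166 mod 9 = 4 ✓, 166 mod 4 = 2 ✓, 166 mod 11 = 1 ✓.

x ≡ 166 (mod 396).


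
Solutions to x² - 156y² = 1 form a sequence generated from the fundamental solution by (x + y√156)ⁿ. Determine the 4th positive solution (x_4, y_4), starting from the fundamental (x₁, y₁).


Step 1: Find the fundamental solution (x₁, y₁) of x² - 156y² = 1.
  Expand √156 as a continued fraction. a₀ = ⌊√156⌋ = 12; iterate m_{k+1} = d_k·a_k − m_k, d_{k+1} = (156 − m_{k+1}²)/d_k, a_{k+1} = ⌊(a₀ + m_{k+1})/d_{k+1}⌋ (starting m₀ = 0, d₀ = 1), with convergents p_k = a_k·p_{k-1} + p_{k-2}, q_k = a_k·q_{k-1} + q_{k-2} (p₋₁ = 1, q₋₁ = 0):
  k = 0: a₀ = 12; p₀/q₀ = 12/1; p₀² − 156·q₀² = 144 − 156 = -12.
  k = 1: m = 12, d = 12, a = ⌊(12 + 12)/12⌋ = 2; p/q = (2·12 + 1)/(2·1 + 0) = 25/2; p² − 156·q² = 625 − 624 = 1.
  The first convergent with p² − 156·q² = 1 gives the fundamental solution (x₁, y₁) = (25, 2).
Step 2: Apply the recurrence (x_{n+1}, y_{n+1}) = (x₁x_n + 156y₁y_n, x₁y_n + y₁x_n) repeatedly.
  From (x_1, y_1) = (25, 2): x_2 = 25·25 + 156·2·2 = 1249; y_2 = 25·2 + 2·25 = 100.
  From (x_2, y_2) = (1249, 100): x_3 = 25·1249 + 156·2·100 = 62425; y_3 = 25·100 + 2·1249 = 4998.
  From (x_3, y_3) = (62425, 4998): x_4 = 25·62425 + 156·2·4998 = 3120001; y_4 = 25·4998 + 2·62425 = 249800.
Step 3: Verify x_4² - 156·y_4² = 9734406240001 - 9734406240000 = 1 (should be 1). ✓

(x_1, y_1) = (25, 2); (x_4, y_4) = (3120001, 249800).


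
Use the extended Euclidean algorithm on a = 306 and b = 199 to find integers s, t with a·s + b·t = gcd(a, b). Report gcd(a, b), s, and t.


Euclidean algorithm on (306, 199) — divide until remainder is 0:
  306 = 1 · 199 + 107
  199 = 1 · 107 + 92
  107 = 1 · 92 + 15
  92 = 6 · 15 + 2
  15 = 7 · 2 + 1
  2 = 2 · 1 + 0
gcd(306, 199) = 1.
Track Bezout coefficients alongside the remainders: start with r₀ = 306 = a·1 + b·0 (s = 1, t = 0) and r₁ = 199 = a·0 + b·1 (s = 0, t = 1); each new remainder r_{k+1} = r_{k-1} − q_k·r_k inherits s_{k+1} = s_{k-1} − q_k·s_k, t_{k+1} = t_{k-1} − q_k·t_k, so r_k = a·s_k + b·t_k at every step:
  q = 1: r = 107, s = 1 − 1·0 = 1, t = 0 − 1·1 = -1  (check: 306·1 + 199·(-1) = 107)
  q = 1: r = 92, s = 0 − 1·1 = -1, t = 1 − 1·(-1) = 2  (check: 306·(-1) + 199·2 = 92)
  q = 1: r = 15, s = 1 − 1·(-1) = 2, t = -1 − 1·2 = -3  (check: 306·2 + 199·(-3) = 15)
  q = 6: r = 2, s = -1 − 6·2 = -13, t = 2 − 6·(-3) = 20  (check: 306·(-13) + 199·20 = 2)
  q = 7: r = 1, s = 2 − 7·(-13) = 93, t = -3 − 7·20 = -143  (check: 306·93 + 199·(-143) = 1)
The row with r = 1 (the gcd) gives the Bezout coefficients s = 93, t = -143.
Result: 306 · (93) + 199 · (-143) = 1.

gcd(306, 199) = 1; s = 93, t = -143 (check: 306·93 + 199·(-143) = 1).


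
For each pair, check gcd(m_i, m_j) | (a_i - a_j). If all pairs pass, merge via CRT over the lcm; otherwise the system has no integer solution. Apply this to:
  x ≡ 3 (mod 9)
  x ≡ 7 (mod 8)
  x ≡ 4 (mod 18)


Moduli 9, 8, 18 are not pairwise coprime, so CRT works modulo lcm(m_i) when all pairwise compatibility conditions hold.
Pairwise compatibility: gcd(m_i, m_j) must divide a_i - a_j for every pair.
Merge one congruence at a time:
  Start: x ≡ 3 (mod 9).
  Combine with x ≡ 7 (mod 8): gcd(9, 8) = 1; 7 - 3 = 4, which IS divisible by 1, so compatible.
    Write x = 3 + 9·t and substitute into x ≡ 7 (mod 8): 9·t ≡ 7 − 3 = 4 (mod 8).
    Reduce coefficients mod 8: 1·t ≡ 4 (mod 8).
    So t ≡ 4 (mod 8).
    Then x = 3 + 9·4 = 39, valid modulo lcm(9, 8) = 72: x ≡ 39 (mod 72).
  Combine with x ≡ 4 (mod 18): gcd(72, 18) = 18, and 4 - 39 = -35 is NOT divisible by 18.
    ⇒ system is inconsistent (no integer solution).

No solution (the system is inconsistent).


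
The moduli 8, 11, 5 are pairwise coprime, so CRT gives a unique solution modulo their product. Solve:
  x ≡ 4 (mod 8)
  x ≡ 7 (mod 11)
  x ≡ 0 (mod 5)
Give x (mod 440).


Moduli 8, 11, 5 are pairwise coprime; by CRT there is a unique solution modulo M = 8 · 11 · 5 = 440.
Solve pairwise, accumulating the modulus:
  Start with x ≡ 4 (mod 8).
  Combine with x ≡ 7 (mod 11): since gcd(8, 11) = 1, we get a unique residue mod 88.
    Write x = 4 + 8·t and substitute into x ≡ 7 (mod 11): 8·t ≡ 7 − 4 = 3 (mod 11).
    The inverse of 8 mod 11 is 7 (since 8·7 = 56 = 5·11 + 1), so t ≡ 7·3 = 21 ≡ 10 (mod 11).
    Then x = 4 + 8·10 = 84, valid modulo lcm(8, 11) = 88: x ≡ 84 (mod 88).
  Combine with x ≡ 0 (mod 5): since gcd(88, 5) = 1, we get a unique residue mod 440.
    Write x = 84 + 88·t and substitute into x ≡ 0 (mod 5): 88·t ≡ 0 − 84 = -84 (mod 5).
    Reduce coefficients mod 5: 3·t ≡ 1 (mod 5).
    The inverse of 3 mod 5 is 2 (since 3·2 = 6 = 1·5 + 1), so t ≡ 2·1 = 2 ≡ 2 (mod 5).
    Then x = 84 + 88·2 = 260, valid modulo lcm(88, 5) = 440: x ≡ 260 (mod 440).
Verify: 260 mod 8 = 4 ✓, 260 mod 11 = 7 ✓, 260 mod 5 = 0 ✓.

x ≡ 260 (mod 440).


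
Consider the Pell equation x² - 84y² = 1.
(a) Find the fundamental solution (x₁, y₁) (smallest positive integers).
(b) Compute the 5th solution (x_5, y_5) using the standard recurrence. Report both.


Step 1: Find the fundamental solution (x₁, y₁) of x² - 84y² = 1.
  Expand √84 as a continued fraction. a₀ = ⌊√84⌋ = 9; iterate m_{k+1} = d_k·a_k − m_k, d_{k+1} = (84 − m_{k+1}²)/d_k, a_{k+1} = ⌊(a₀ + m_{k+1})/d_{k+1}⌋ (starting m₀ = 0, d₀ = 1), with convergents p_k = a_k·p_{k-1} + p_{k-2}, q_k = a_k·q_{k-1} + q_{k-2} (p₋₁ = 1, q₋₁ = 0):
  k = 0: a₀ = 9; p₀/q₀ = 9/1; p₀² − 84·q₀² = 81 − 84 = -3.
  k = 1: m = 9, d = 3, a = ⌊(9 + 9)/3⌋ = 6; p/q = (6·9 + 1)/(6·1 + 0) = 55/6; p² − 84·q² = 3025 − 3024 = 1.
  The first convergent with p² − 84·q² = 1 gives the fundamental solution (x₁, y₁) = (55, 6).
Step 2: Apply the recurrence (x_{n+1}, y_{n+1}) = (x₁x_n + 84y₁y_n, x₁y_n + y₁x_n) repeatedly.
  From (x_1, y_1) = (55, 6): x_2 = 55·55 + 84·6·6 = 6049; y_2 = 55·6 + 6·55 = 660.
  From (x_2, y_2) = (6049, 660): x_3 = 55·6049 + 84·6·660 = 665335; y_3 = 55·660 + 6·6049 = 72594.
  From (x_3, y_3) = (665335, 72594): x_4 = 55·665335 + 84·6·72594 = 73180801; y_4 = 55·72594 + 6·665335 = 7984680.
  From (x_4, y_4) = (73180801, 7984680): x_5 = 55·73180801 + 84·6·7984680 = 8049222775; y_5 = 55·7984680 + 6·73180801 = 878242206.
Step 3: Verify x_5² - 84·y_5² = 64789987281578700625 - 64789987281578700624 = 1 (should be 1). ✓

(x_1, y_1) = (55, 6); (x_5, y_5) = (8049222775, 878242206).


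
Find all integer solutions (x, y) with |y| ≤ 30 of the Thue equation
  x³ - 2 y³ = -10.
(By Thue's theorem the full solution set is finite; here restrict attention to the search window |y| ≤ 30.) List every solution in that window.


The equation is x³ - 2y³ = -10. For fixed y, x³ = 2·y³ − 10, so a solution requires the RHS to be a perfect cube.
Strategy: iterate y from -30 to 30, compute RHS = 2·y³ − 10, and check whether it is a (positive or negative) perfect cube.
Check small values of y:
  y = 0: RHS = -10 is not a perfect cube.
  y = 1: RHS = -8 = (-2)³ ⇒ x = -2 works.
  y = -1: RHS = -12 is not a perfect cube.
  y = 2: RHS = 6 is not a perfect cube.
  y = -2: RHS = -26 is not a perfect cube.
  y = 3: RHS = 44 is not a perfect cube.
  y = -3: RHS = -64 = (-4)³ ⇒ x = -4 works.
Continuing the search up to |y| = 30 finds no further solutions beyond those listed.
Collected solutions: (-2, 1), (-4, -3).

Solutions (with |y| ≤ 30): (-2, 1), (-4, -3).


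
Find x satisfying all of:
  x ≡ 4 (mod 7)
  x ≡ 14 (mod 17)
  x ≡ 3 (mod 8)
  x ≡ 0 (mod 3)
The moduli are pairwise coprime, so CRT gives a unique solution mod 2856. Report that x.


Product of moduli M = 7 · 17 · 8 · 3 = 2856.
Merge one congruence at a time:
  Start: x ≡ 4 (mod 7).
  Combine with x ≡ 14 (mod 17); new modulus lcm = 119.
    Write x = 4 + 7·t and substitute into x ≡ 14 (mod 17): 7·t ≡ 14 − 4 = 10 (mod 17).
    The inverse of 7 mod 17 is 5 (since 7·5 = 35 = 2·17 + 1), so t ≡ 5·10 = 50 ≡ 16 (mod 17).
    Then x = 4 + 7·16 = 116, valid modulo lcm(7, 17) = 119: x ≡ 116 (mod 119).
  Combine with x ≡ 3 (mod 8); new modulus lcm = 952.
    Write x = 116 + 119·t and substitute into x ≡ 3 (mod 8): 119·t ≡ 3 − 116 = -113 (mod 8).
    Reduce coefficients mod 8: 7·t ≡ 7 (mod 8).
    The inverse of 7 mod 8 is 7 (since 7·7 = 49 = 6·8 + 1), so t ≡ 7·7 = 49 ≡ 1 (mod 8).
    Then x = 116 + 119·1 = 235, valid modulo lcm(119, 8) = 952: x ≡ 235 (mod 952).
  Combine with x ≡ 0 (mod 3); new modulus lcm = 2856.
    Write x = 235 + 952·t and substitute into x ≡ 0 (mod 3): 952·t ≡ 0 − 235 = -235 (mod 3).
    Reduce coefficients mod 3: 1·t ≡ 2 (mod 3).
    So t ≡ 2 (mod 3).
    Then x = 235 + 952·2 = 2139, valid modulo lcm(952, 3) = 2856: x ≡ 2139 (mod 2856).
Verify against each original: 2139 mod 7 = 4, 2139 mod 17 = 14, 2139 mod 8 = 3, 2139 mod 3 = 0.

x ≡ 2139 (mod 2856).


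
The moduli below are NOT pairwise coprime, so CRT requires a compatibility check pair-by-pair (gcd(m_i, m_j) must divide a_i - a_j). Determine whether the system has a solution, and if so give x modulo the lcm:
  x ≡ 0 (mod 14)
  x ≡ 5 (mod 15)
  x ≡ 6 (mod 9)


Moduli 14, 15, 9 are not pairwise coprime, so CRT works modulo lcm(m_i) when all pairwise compatibility conditions hold.
Pairwise compatibility: gcd(m_i, m_j) must divide a_i - a_j for every pair.
Merge one congruence at a time:
  Start: x ≡ 0 (mod 14).
  Combine with x ≡ 5 (mod 15): gcd(14, 15) = 1; 5 - 0 = 5, which IS divisible by 1, so compatible.
    Write x = 0 + 14·t and substitute into x ≡ 5 (mod 15): 14·t ≡ 5 − 0 = 5 (mod 15).
    The inverse of 14 mod 15 is 14 (since 14·14 = 196 = 13·15 + 1), so t ≡ 14·5 = 70 ≡ 10 (mod 15).
    Then x = 0 + 14·10 = 140, valid modulo lcm(14, 15) = 210: x ≡ 140 (mod 210).
  Combine with x ≡ 6 (mod 9): gcd(210, 9) = 3, and 6 - 140 = -134 is NOT divisible by 3.
    ⇒ system is inconsistent (no integer solution).

No solution (the system is inconsistent).


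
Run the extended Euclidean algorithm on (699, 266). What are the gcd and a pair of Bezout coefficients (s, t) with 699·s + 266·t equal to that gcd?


Euclidean algorithm on (699, 266) — divide until remainder is 0:
  699 = 2 · 266 + 167
  266 = 1 · 167 + 99
  167 = 1 · 99 + 68
  99 = 1 · 68 + 31
  68 = 2 · 31 + 6
  31 = 5 · 6 + 1
  6 = 6 · 1 + 0
gcd(699, 266) = 1.
Track Bezout coefficients alongside the remainders: start with r₀ = 699 = a·1 + b·0 (s = 1, t = 0) and r₁ = 266 = a·0 + b·1 (s = 0, t = 1); each new remainder r_{k+1} = r_{k-1} − q_k·r_k inherits s_{k+1} = s_{k-1} − q_k·s_k, t_{k+1} = t_{k-1} − q_k·t_k, so r_k = a·s_k + b·t_k at every step:
  q = 2: r = 167, s = 1 − 2·0 = 1, t = 0 − 2·1 = -2  (check: 699·1 + 266·(-2) = 167)
  q = 1: r = 99, s = 0 − 1·1 = -1, t = 1 − 1·(-2) = 3  (check: 699·(-1) + 266·3 = 99)
  q = 1: r = 68, s = 1 − 1·(-1) = 2, t = -2 − 1·3 = -5  (check: 699·2 + 266·(-5) = 68)
  q = 1: r = 31, s = -1 − 1·2 = -3, t = 3 − 1·(-5) = 8  (check: 699·(-3) + 266·8 = 31)
  q = 2: r = 6, s = 2 − 2·(-3) = 8, t = -5 − 2·8 = -21  (check: 699·8 + 266·(-21) = 6)
  q = 5: r = 1, s = -3 − 5·8 = -43, t = 8 − 5·(-21) = 113  (check: 699·(-43) + 266·113 = 1)
The row with r = 1 (the gcd) gives the Bezout coefficients s = -43, t = 113.
Result: 699 · (-43) + 266 · (113) = 1.

gcd(699, 266) = 1; s = -43, t = 113 (check: 699·(-43) + 266·113 = 1).


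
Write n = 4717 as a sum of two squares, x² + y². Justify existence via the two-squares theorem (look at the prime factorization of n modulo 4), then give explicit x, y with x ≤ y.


Step 1: Factor n = 4717 = 53 · 89.
Step 2: Check the mod-4 condition on each prime factor: 53 ≡ 1 (mod 4), exponent 1; 89 ≡ 1 (mod 4), exponent 1.
All primes ≡ 3 (mod 4) appear to even exponent (or don't appear), so by the two-squares theorem n IS expressible as a sum of two squares.
Step 3: Build a representation. Here n = 53 · 89 is a product of primes ≡ 1 (mod 4). Each prime p ≡ 1 (mod 4) is itself a sum of two squares; find a² by testing p − a² for a perfect square:
  53: 53 − 1² = 52, 53 − 2² = 49 = 7² ⇒ 53 = 2² + 7².
  89: 89 − 1² = 88, 89 − 2² = 85, 89 − 3² = 80, 89 − 4² = 73, 89 − 5² = 64 = 8² ⇒ 89 = 5² + 8².
  Combine using the Brahmagupta–Fibonacci identity (a² + b²)(c² + d²) = (ac − bd)² + (ad + bc)² = (ac + bd)² + (ad − bc)²:
  53 · 89 = 4717: from (2² + 7²)(5² + 8²), take (2·5 − 7·8, 2·8 + 7·5) = (10 − 56, 16 + 35) = (-46, 51); dropping signs (only squares matter) gives (46, 51); check 46² + 51² = 2116 + 2601 = 4717 ✓.
Step 4: Order so x ≤ y and verify: 46² + 51² = 2116 + 2601 = 4717 = n. ✓

n = 4717 = 46² + 51² (one valid representation with x ≤ y).


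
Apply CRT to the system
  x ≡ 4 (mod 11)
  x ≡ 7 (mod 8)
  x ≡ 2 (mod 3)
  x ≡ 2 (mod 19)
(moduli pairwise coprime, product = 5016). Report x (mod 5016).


Product of moduli M = 11 · 8 · 3 · 19 = 5016.
Merge one congruence at a time:
  Start: x ≡ 4 (mod 11).
  Combine with x ≡ 7 (mod 8); new modulus lcm = 88.
    Write x = 4 + 11·t and substitute into x ≡ 7 (mod 8): 11·t ≡ 7 − 4 = 3 (mod 8).
    Reduce coefficients mod 8: 3·t ≡ 3 (mod 8).
    The inverse of 3 mod 8 is 3 (since 3·3 = 9 = 1·8 + 1), so t ≡ 3·3 = 9 ≡ 1 (mod 8).
    Then x = 4 + 11·1 = 15, valid modulo lcm(11, 8) = 88: x ≡ 15 (mod 88).
  Combine with x ≡ 2 (mod 3); new modulus lcm = 264.
    Write x = 15 + 88·t and substitute into x ≡ 2 (mod 3): 88·t ≡ 2 − 15 = -13 (mod 3).
    Reduce coefficients mod 3: 1·t ≡ 2 (mod 3).
    So t ≡ 2 (mod 3).
    Then x = 15 + 88·2 = 191, valid modulo lcm(88, 3) = 264: x ≡ 191 (mod 264).
  Combine with x ≡ 2 (mod 19); new modulus lcm = 5016.
    Write x = 191 + 264·t and substitute into x ≡ 2 (mod 19): 264·t ≡ 2 − 191 = -189 (mod 19).
    Reduce coefficients mod 19: 17·t ≡ 1 (mod 19).
    The inverse of 17 mod 19 is 9 (since 17·9 = 153 = 8·19 + 1), so t ≡ 9·1 = 9 ≡ 9 (mod 19).
    Then x = 191 + 264·9 = 2567, valid modulo lcm(264, 19) = 5016: x ≡ 2567 (mod 5016).
Verify against each original: 2567 mod 11 = 4, 2567 mod 8 = 7, 2567 mod 3 = 2, 2567 mod 19 = 2.

x ≡ 2567 (mod 5016).


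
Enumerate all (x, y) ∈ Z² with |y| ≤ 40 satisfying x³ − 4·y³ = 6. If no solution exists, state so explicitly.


The equation is x³ - 4y³ = 6. For fixed y, x³ = 4·y³ + 6, so a solution requires the RHS to be a perfect cube.
Strategy: iterate y from -40 to 40, compute RHS = 4·y³ + 6, and check whether it is a (positive or negative) perfect cube.
Check small values of y:
  y = 0: RHS = 6 is not a perfect cube.
  y = 1: RHS = 10 is not a perfect cube.
  y = -1: RHS = 2 is not a perfect cube.
  y = 2: RHS = 38 is not a perfect cube.
  y = -2: RHS = -26 is not a perfect cube.
  y = 3: RHS = 114 is not a perfect cube.
  y = -3: RHS = -102 is not a perfect cube.
Continuing the search up to |y| = 40 finds no solutions either.
No (x, y) in the scanned range satisfies the equation.

No integer solutions with |y| ≤ 40.


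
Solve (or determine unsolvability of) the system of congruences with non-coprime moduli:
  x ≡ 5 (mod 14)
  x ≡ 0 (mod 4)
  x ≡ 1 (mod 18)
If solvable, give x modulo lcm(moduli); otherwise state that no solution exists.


Moduli 14, 4, 18 are not pairwise coprime, so CRT works modulo lcm(m_i) when all pairwise compatibility conditions hold.
Pairwise compatibility: gcd(m_i, m_j) must divide a_i - a_j for every pair.
Merge one congruence at a time:
  Start: x ≡ 5 (mod 14).
  Combine with x ≡ 0 (mod 4): gcd(14, 4) = 2, and 0 - 5 = -5 is NOT divisible by 2.
    ⇒ system is inconsistent (no integer solution).

No solution (the system is inconsistent).


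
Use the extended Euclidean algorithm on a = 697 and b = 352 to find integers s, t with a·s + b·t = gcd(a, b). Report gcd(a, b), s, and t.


Euclidean algorithm on (697, 352) — divide until remainder is 0:
  697 = 1 · 352 + 345
  352 = 1 · 345 + 7
  345 = 49 · 7 + 2
  7 = 3 · 2 + 1
  2 = 2 · 1 + 0
gcd(697, 352) = 1.
Track Bezout coefficients alongside the remainders: start with r₀ = 697 = a·1 + b·0 (s = 1, t = 0) and r₁ = 352 = a·0 + b·1 (s = 0, t = 1); each new remainder r_{k+1} = r_{k-1} − q_k·r_k inherits s_{k+1} = s_{k-1} − q_k·s_k, t_{k+1} = t_{k-1} − q_k·t_k, so r_k = a·s_k + b·t_k at every step:
  q = 1: r = 345, s = 1 − 1·0 = 1, t = 0 − 1·1 = -1  (check: 697·1 + 352·(-1) = 345)
  q = 1: r = 7, s = 0 − 1·1 = -1, t = 1 − 1·(-1) = 2  (check: 697·(-1) + 352·2 = 7)
  q = 49: r = 2, s = 1 − 49·(-1) = 50, t = -1 − 49·2 = -99  (check: 697·50 + 352·(-99) = 2)
  q = 3: r = 1, s = -1 − 3·50 = -151, t = 2 − 3·(-99) = 299  (check: 697·(-151) + 352·299 = 1)
The row with r = 1 (the gcd) gives the Bezout coefficients s = -151, t = 299.
Result: 697 · (-151) + 352 · (299) = 1.

gcd(697, 352) = 1; s = -151, t = 299 (check: 697·(-151) + 352·299 = 1).


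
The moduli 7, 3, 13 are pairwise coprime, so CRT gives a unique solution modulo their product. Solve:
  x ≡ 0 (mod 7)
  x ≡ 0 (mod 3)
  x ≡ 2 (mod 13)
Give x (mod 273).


Moduli 7, 3, 13 are pairwise coprime; by CRT there is a unique solution modulo M = 7 · 3 · 13 = 273.
Solve pairwise, accumulating the modulus:
  Start with x ≡ 0 (mod 7).
  Combine with x ≡ 0 (mod 3): since gcd(7, 3) = 1, we get a unique residue mod 21.
    Write x = 0 + 7·t and substitute into x ≡ 0 (mod 3): 7·t ≡ 0 − 0 = 0 (mod 3).
    Reduce coefficients mod 3: 1·t ≡ 0 (mod 3).
    So t ≡ 0 (mod 3).
    Then x = 0 + 7·0 = 0, valid modulo lcm(7, 3) = 21: x ≡ 0 (mod 21).
  Combine with x ≡ 2 (mod 13): since gcd(21, 13) = 1, we get a unique residue mod 273.
    Write x = 0 + 21·t and substitute into x ≡ 2 (mod 13): 21·t ≡ 2 − 0 = 2 (mod 13).
    Reduce coefficients mod 13: 8·t ≡ 2 (mod 13).
    The inverse of 8 mod 13 is 5 (since 8·5 = 40 = 3·13 + 1), so t ≡ 5·2 = 10 ≡ 10 (mod 13).
    Then x = 0 + 21·10 = 210, valid modulo lcm(21, 13) = 273: x ≡ 210 (mod 273).
Verify: 210 mod 7 = 0 ✓, 210 mod 3 = 0 ✓, 210 mod 13 = 2 ✓.

x ≡ 210 (mod 273).


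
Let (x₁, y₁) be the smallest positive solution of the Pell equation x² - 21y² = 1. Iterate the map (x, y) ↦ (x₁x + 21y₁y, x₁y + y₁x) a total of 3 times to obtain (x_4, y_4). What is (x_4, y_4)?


Step 1: Find the fundamental solution (x₁, y₁) of x² - 21y² = 1.
  Expand √21 as a continued fraction. a₀ = ⌊√21⌋ = 4; iterate m_{k+1} = d_k·a_k − m_k, d_{k+1} = (21 − m_{k+1}²)/d_k, a_{k+1} = ⌊(a₀ + m_{k+1})/d_{k+1}⌋ (starting m₀ = 0, d₀ = 1), with convergents p_k = a_k·p_{k-1} + p_{k-2}, q_k = a_k·q_{k-1} + q_{k-2} (p₋₁ = 1, q₋₁ = 0):
  k = 0: a₀ = 4; p₀/q₀ = 4/1; p₀² − 21·q₀² = 16 − 21 = -5.
  k = 1: m = 4, d = 5, a = ⌊(4 + 4)/5⌋ = 1; p/q = (1·4 + 1)/(1·1 + 0) = 5/1; p² − 21·q² = 25 − 21 = 4.
  k = 2: m = 1, d = 4, a = ⌊(4 + 1)/4⌋ = 1; p/q = (1·5 + 4)/(1·1 + 1) = 9/2; p² − 21·q² = 81 − 84 = -3.
  k = 3: m = 3, d = 3, a = ⌊(4 + 3)/3⌋ = 2; p/q = (2·9 + 5)/(2·2 + 1) = 23/5; p² − 21·q² = 529 − 525 = 4.
  k = 4: m = 3, d = 4, a = ⌊(4 + 3)/4⌋ = 1; p/q = (1·23 + 9)/(1·5 + 2) = 32/7; p² − 21·q² = 1024 − 1029 = -5.
  k = 5: m = 1, d = 5, a = ⌊(4 + 1)/5⌋ = 1; p/q = (1·32 + 23)/(1·7 + 5) = 55/12; p² − 21·q² = 3025 − 3024 = 1.
  The first convergent with p² − 21·q² = 1 gives the fundamental solution (x₁, y₁) = (55, 12).
Step 2: Apply the recurrence (x_{n+1}, y_{n+1}) = (x₁x_n + 21y₁y_n, x₁y_n + y₁x_n) repeatedly.
  From (x_1, y_1) = (55, 12): x_2 = 55·55 + 21·12·12 = 6049; y_2 = 55·12 + 12·55 = 1320.
  From (x_2, y_2) = (6049, 1320): x_3 = 55·6049 + 21·12·1320 = 665335; y_3 = 55·1320 + 12·6049 = 145188.
  From (x_3, y_3) = (665335, 145188): x_4 = 55·665335 + 21·12·145188 = 73180801; y_4 = 55·145188 + 12·665335 = 15969360.
Step 3: Verify x_4² - 21·y_4² = 5355429635001601 - 5355429635001600 = 1 (should be 1). ✓

(x_1, y_1) = (55, 12); (x_4, y_4) = (73180801, 15969360).


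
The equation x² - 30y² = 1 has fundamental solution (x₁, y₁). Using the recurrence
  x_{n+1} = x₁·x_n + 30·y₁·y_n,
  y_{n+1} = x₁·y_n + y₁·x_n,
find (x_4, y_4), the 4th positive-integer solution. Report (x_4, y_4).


Step 1: Find the fundamental solution (x₁, y₁) of x² - 30y² = 1.
  Expand √30 as a continued fraction. a₀ = ⌊√30⌋ = 5; iterate m_{k+1} = d_k·a_k − m_k, d_{k+1} = (30 − m_{k+1}²)/d_k, a_{k+1} = ⌊(a₀ + m_{k+1})/d_{k+1}⌋ (starting m₀ = 0, d₀ = 1), with convergents p_k = a_k·p_{k-1} + p_{k-2}, q_k = a_k·q_{k-1} + q_{k-2} (p₋₁ = 1, q₋₁ = 0):
  k = 0: a₀ = 5; p₀/q₀ = 5/1; p₀² − 30·q₀² = 25 − 30 = -5.
  k = 1: m = 5, d = 5, a = ⌊(5 + 5)/5⌋ = 2; p/q = (2·5 + 1)/(2·1 + 0) = 11/2; p² − 30·q² = 121 − 120 = 1.
  The first convergent with p² − 30·q² = 1 gives the fundamental solution (x₁, y₁) = (11, 2).
Step 2: Apply the recurrence (x_{n+1}, y_{n+1}) = (x₁x_n + 30y₁y_n, x₁y_n + y₁x_n) repeatedly.
  From (x_1, y_1) = (11, 2): x_2 = 11·11 + 30·2·2 = 241; y_2 = 11·2 + 2·11 = 44.
  From (x_2, y_2) = (241, 44): x_3 = 11·241 + 30·2·44 = 5291; y_3 = 11·44 + 2·241 = 966.
  From (x_3, y_3) = (5291, 966): x_4 = 11·5291 + 30·2·966 = 116161; y_4 = 11·966 + 2·5291 = 21208.
Step 3: Verify x_4² - 30·y_4² = 13493377921 - 13493377920 = 1 (should be 1). ✓

(x_1, y_1) = (11, 2); (x_4, y_4) = (116161, 21208).


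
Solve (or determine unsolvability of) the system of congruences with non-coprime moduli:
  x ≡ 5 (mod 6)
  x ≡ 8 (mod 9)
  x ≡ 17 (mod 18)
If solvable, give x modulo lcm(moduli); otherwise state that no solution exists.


Moduli 6, 9, 18 are not pairwise coprime, so CRT works modulo lcm(m_i) when all pairwise compatibility conditions hold.
Pairwise compatibility: gcd(m_i, m_j) must divide a_i - a_j for every pair.
Merge one congruence at a time:
  Start: x ≡ 5 (mod 6).
  Combine with x ≡ 8 (mod 9): gcd(6, 9) = 3; 8 - 5 = 3, which IS divisible by 3, so compatible.
    Write x = 5 + 6·t and substitute into x ≡ 8 (mod 9): 6·t ≡ 8 − 5 = 3 (mod 9).
    Divide the congruence (and modulus) by g = 3: 2·t ≡ 1 (mod 3).
    The inverse of 2 mod 3 is 2 (since 2·2 = 4 = 1·3 + 1), so t ≡ 2·1 = 2 ≡ 2 (mod 3).
    Then x = 5 + 6·2 = 17, valid modulo lcm(6, 9) = 18: x ≡ 17 (mod 18).
  Combine with x ≡ 17 (mod 18): gcd(18, 18) = 18; 17 - 17 = 0, which IS divisible by 18, so compatible.
    Write x = 17 + 18·t and substitute into x ≡ 17 (mod 18): 18·t ≡ 17 − 17 = 0 (mod 18).
    Divide the congruence (and modulus) by g = 18: 1·t ≡ 0 (mod 1).
    Modulo 1 every t works; take t = 0.
    Then x = 17 + 18·0 = 17, valid modulo lcm(18, 18) = 18: x ≡ 17 (mod 18).
Verify: 17 mod 6 = 5, 17 mod 9 = 8, 17 mod 18 = 17.

x ≡ 17 (mod 18).


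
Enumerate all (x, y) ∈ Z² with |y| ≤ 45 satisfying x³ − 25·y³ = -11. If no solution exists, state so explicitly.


The equation is x³ - 25y³ = -11. For fixed y, x³ = 25·y³ − 11, so a solution requires the RHS to be a perfect cube.
Strategy: iterate y from -45 to 45, compute RHS = 25·y³ − 11, and check whether it is a (positive or negative) perfect cube.
Check small values of y:
  y = 0: RHS = -11 is not a perfect cube.
  y = 1: RHS = 14 is not a perfect cube.
  y = -1: RHS = -36 is not a perfect cube.
  y = 2: RHS = 189 is not a perfect cube.
  y = -2: RHS = -211 is not a perfect cube.
  y = 3: RHS = 664 is not a perfect cube.
  y = -3: RHS = -686 is not a perfect cube.
Continuing the search up to |y| = 45 finds no solutions either.
No (x, y) in the scanned range satisfies the equation.

No integer solutions with |y| ≤ 45.


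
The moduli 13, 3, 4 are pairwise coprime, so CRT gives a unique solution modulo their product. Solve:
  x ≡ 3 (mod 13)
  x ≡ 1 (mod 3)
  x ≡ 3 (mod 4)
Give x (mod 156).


Moduli 13, 3, 4 are pairwise coprime; by CRT there is a unique solution modulo M = 13 · 3 · 4 = 156.
Solve pairwise, accumulating the modulus:
  Start with x ≡ 3 (mod 13).
  Combine with x ≡ 1 (mod 3): since gcd(13, 3) = 1, we get a unique residue mod 39.
    Write x = 3 + 13·t and substitute into x ≡ 1 (mod 3): 13·t ≡ 1 − 3 = -2 (mod 3).
    Reduce coefficients mod 3: 1·t ≡ 1 (mod 3).
    So t ≡ 1 (mod 3).
    Then x = 3 + 13·1 = 16, valid modulo lcm(13, 3) = 39: x ≡ 16 (mod 39).
  Combine with x ≡ 3 (mod 4): since gcd(39, 4) = 1, we get a unique residue mod 156.
    Write x = 16 + 39·t and substitute into x ≡ 3 (mod 4): 39·t ≡ 3 − 16 = -13 (mod 4).
    Reduce coefficients mod 4: 3·t ≡ 3 (mod 4).
    The inverse of 3 mod 4 is 3 (since 3·3 = 9 = 2·4 + 1), so t ≡ 3·3 = 9 ≡ 1 (mod 4).
    Then x = 16 + 39·1 = 55, valid modulo lcm(39, 4) = 156: x ≡ 55 (mod 156).
Verify: 55 mod 13 = 3 ✓, 55 mod 3 = 1 ✓, 55 mod 4 = 3 ✓.

x ≡ 55 (mod 156).


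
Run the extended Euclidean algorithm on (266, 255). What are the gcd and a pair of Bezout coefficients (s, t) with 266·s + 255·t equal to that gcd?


Euclidean algorithm on (266, 255) — divide until remainder is 0:
  266 = 1 · 255 + 11
  255 = 23 · 11 + 2
  11 = 5 · 2 + 1
  2 = 2 · 1 + 0
gcd(266, 255) = 1.
Track Bezout coefficients alongside the remainders: start with r₀ = 266 = a·1 + b·0 (s = 1, t = 0) and r₁ = 255 = a·0 + b·1 (s = 0, t = 1); each new remainder r_{k+1} = r_{k-1} − q_k·r_k inherits s_{k+1} = s_{k-1} − q_k·s_k, t_{k+1} = t_{k-1} − q_k·t_k, so r_k = a·s_k + b·t_k at every step:
  q = 1: r = 11, s = 1 − 1·0 = 1, t = 0 − 1·1 = -1  (check: 266·1 + 255·(-1) = 11)
  q = 23: r = 2, s = 0 − 23·1 = -23, t = 1 − 23·(-1) = 24  (check: 266·(-23) + 255·24 = 2)
  q = 5: r = 1, s = 1 − 5·(-23) = 116, t = -1 − 5·24 = -121  (check: 266·116 + 255·(-121) = 1)
The row with r = 1 (the gcd) gives the Bezout coefficients s = 116, t = -121.
Result: 266 · (116) + 255 · (-121) = 1.

gcd(266, 255) = 1; s = 116, t = -121 (check: 266·116 + 255·(-121) = 1).


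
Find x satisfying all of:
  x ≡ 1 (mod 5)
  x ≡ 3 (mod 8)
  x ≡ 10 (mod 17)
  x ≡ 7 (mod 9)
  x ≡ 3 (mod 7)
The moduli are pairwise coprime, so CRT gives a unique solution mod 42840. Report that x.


Product of moduli M = 5 · 8 · 17 · 9 · 7 = 42840.
Merge one congruence at a time:
  Start: x ≡ 1 (mod 5).
  Combine with x ≡ 3 (mod 8); new modulus lcm = 40.
    Write x = 1 + 5·t and substitute into x ≡ 3 (mod 8): 5·t ≡ 3 − 1 = 2 (mod 8).
    The inverse of 5 mod 8 is 5 (since 5·5 = 25 = 3·8 + 1), so t ≡ 5·2 = 10 ≡ 2 (mod 8).
    Then x = 1 + 5·2 = 11, valid modulo lcm(5, 8) = 40: x ≡ 11 (mod 40).
  Combine with x ≡ 10 (mod 17); new modulus lcm = 680.
    Write x = 11 + 40·t and substitute into x ≡ 10 (mod 17): 40·t ≡ 10 − 11 = -1 (mod 17).
    Reduce coefficients mod 17: 6·t ≡ 16 (mod 17).
    The inverse of 6 mod 17 is 3 (since 6·3 = 18 = 1·17 + 1), so t ≡ 3·16 = 48 ≡ 14 (mod 17).
    Then x = 11 + 40·14 = 571, valid modulo lcm(40, 17) = 680: x ≡ 571 (mod 680).
  Combine with x ≡ 7 (mod 9); new modulus lcm = 6120.
    Write x = 571 + 680·t and substitute into x ≡ 7 (mod 9): 680·t ≡ 7 − 571 = -564 (mod 9).
    Reduce coefficients mod 9: 5·t ≡ 3 (mod 9).
    The inverse of 5 mod 9 is 2 (since 5·2 = 10 = 1·9 + 1), so t ≡ 2·3 = 6 ≡ 6 (mod 9).
    Then x = 571 + 680·6 = 4651, valid modulo lcm(680, 9) = 6120: x ≡ 4651 (mod 6120).
  Combine with x ≡ 3 (mod 7); new modulus lcm = 42840.
    Write x = 4651 + 6120·t and substitute into x ≡ 3 (mod 7): 6120·t ≡ 3 − 4651 = -4648 (mod 7).
    Reduce coefficients mod 7: 2·t ≡ 0 (mod 7).
    The inverse of 2 mod 7 is 4 (since 2·4 = 8 = 1·7 + 1), so t ≡ 4·0 = 0 ≡ 0 (mod 7).
    Then x = 4651 + 6120·0 = 4651, valid modulo lcm(6120, 7) = 42840: x ≡ 4651 (mod 42840).
Verify against each original: 4651 mod 5 = 1, 4651 mod 8 = 3, 4651 mod 17 = 10, 4651 mod 9 = 7, 4651 mod 7 = 3.

x ≡ 4651 (mod 42840).
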